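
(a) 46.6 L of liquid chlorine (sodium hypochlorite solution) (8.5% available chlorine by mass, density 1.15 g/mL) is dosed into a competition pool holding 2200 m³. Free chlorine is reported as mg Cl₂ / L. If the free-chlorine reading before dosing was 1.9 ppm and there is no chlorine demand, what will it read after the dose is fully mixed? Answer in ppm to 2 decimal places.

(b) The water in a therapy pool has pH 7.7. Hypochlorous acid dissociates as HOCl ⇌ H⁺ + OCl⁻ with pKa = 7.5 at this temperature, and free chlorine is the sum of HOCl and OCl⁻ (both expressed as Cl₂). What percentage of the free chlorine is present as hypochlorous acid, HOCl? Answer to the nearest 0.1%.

(a) 3.97 ppm; (b) 38.7%

(a) Volume: 2200 m³ = 2,200,000 L.
(a) Mass of solution: 46.6 L × 1000 mL/L × 1.15 g/mL = 53,590 g.
(a) Available chlorine delivered: 53,590 g × 0.085 = 4555 g as Cl₂.
(a) Concentration rise: 4555 g / 2,200,000 L = 2.071 mg/L = 2.07 ppm.
(a) Final FC: 1.9 + 2.07 = 3.97 ppm.

(b) [OCl⁻]/[HOCl] = 10^(pH − pKa) = 10^(7.7 − 7.5) = 10^0.20 = 1.585.
(b) Fraction as HOCl = 1 / (1 + 1.585) = 0.3869.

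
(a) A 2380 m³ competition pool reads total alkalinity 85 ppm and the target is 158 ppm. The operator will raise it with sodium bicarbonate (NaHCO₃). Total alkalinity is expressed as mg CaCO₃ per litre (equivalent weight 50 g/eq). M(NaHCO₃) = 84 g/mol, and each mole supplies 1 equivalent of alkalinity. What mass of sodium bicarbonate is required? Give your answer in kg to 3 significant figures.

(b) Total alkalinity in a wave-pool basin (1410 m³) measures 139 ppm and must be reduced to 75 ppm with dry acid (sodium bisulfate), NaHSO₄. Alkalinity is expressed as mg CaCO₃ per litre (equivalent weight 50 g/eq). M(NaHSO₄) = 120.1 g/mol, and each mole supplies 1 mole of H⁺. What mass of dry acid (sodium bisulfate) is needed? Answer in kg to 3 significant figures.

(a) Volume: 2380 m³ = 2,380,000 L.
(a) Alkalinity to add: (158 − 85) = 73 mg/L as CaCO₃ × 2,380,000 L = 173,700 g as CaCO₃.
(a) Equivalents: 173,700 g ÷ 50 g/eq = 3475 eq.
(a) NaHCO₃ supplies 1 eq per mole → 3475 mol.
(a) Mass: 3475 mol × 84 g/mol = 291,900 g.

(b) Volume: 1410 m³ = 1,410,000 L.
(b) Alkalinity to neutralize: (139 − 75) = 64 mg/L as CaCO₃ × 1,410,000 L = 90,240 g as CaCO₃.
(b) Equivalents of H⁺ required: 90,240 ÷ 50 g/eq = 1805 eq = 1805 mol NaHSO₄.
(b) Mass of NaHSO₄: 1805 × 120.1 = 216,800 g.

(a) 292 kg; (b) 217 kg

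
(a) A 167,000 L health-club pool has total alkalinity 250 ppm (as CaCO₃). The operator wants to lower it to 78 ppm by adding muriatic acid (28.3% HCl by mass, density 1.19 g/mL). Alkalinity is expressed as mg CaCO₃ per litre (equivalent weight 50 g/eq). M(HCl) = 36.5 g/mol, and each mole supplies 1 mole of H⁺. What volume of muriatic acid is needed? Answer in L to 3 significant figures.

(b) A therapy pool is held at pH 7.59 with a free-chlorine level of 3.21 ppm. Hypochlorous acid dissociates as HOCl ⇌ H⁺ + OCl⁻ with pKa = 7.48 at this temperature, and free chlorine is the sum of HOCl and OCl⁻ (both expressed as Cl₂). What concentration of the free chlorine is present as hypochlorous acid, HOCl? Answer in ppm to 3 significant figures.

(a) Alkalinity to neutralize: (250 − 78) = 172 mg/L as CaCO₃ × 167,000 L = 28,720 g as CaCO₃.
(a) Equivalents of H⁺ required: 28,720 ÷ 50 g/eq = 574.5 eq = 574.5 mol HCl.
(a) Mass of HCl: 574.5 × 36.5 = 20,970 g.
(a) Mass of 28.3% solution: 20,970 / 0.283 = 74,090 g.
(a) Volume: 74,090 g ÷ 1.19 g/mL = 62,260 mL.

(b) [OCl⁻]/[HOCl] = 10^(pH − pKa) = 10^(7.59 − 7.48) = 10^0.11 = 1.288.
(b) Fraction as HOCl = 1 / (1 + 1.288) = 0.437.
(b) HOCl = 0.437 × 3.21 ppm = 1.403 ppm.

(a) 62.3 L; (b) 1.40 ppm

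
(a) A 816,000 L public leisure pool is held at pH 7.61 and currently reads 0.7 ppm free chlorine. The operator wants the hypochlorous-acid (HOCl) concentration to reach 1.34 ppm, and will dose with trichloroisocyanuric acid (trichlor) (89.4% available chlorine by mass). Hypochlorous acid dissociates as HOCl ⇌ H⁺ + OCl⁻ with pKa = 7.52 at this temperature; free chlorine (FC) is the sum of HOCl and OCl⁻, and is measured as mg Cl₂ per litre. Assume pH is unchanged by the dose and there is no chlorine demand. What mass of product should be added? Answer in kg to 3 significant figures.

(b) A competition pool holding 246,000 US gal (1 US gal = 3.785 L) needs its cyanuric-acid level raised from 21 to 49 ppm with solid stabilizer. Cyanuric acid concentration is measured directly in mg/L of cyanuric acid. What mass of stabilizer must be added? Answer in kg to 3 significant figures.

(a) [OCl⁻]/[HOCl] = 10^(pH − pKa) = 10^(7.61 − 7.52) = 1.23; fraction as HOCl = 1/(1 + 1.23) = 0.4484.
(a) Free chlorine required for 1.34 ppm HOCl: 1.34 / 0.4484 = 2.989 ppm.
(a) FC to add: 2.989 − 0.7 = 2.289 mg/L as Cl₂.
(a) Cl₂ equivalent: 2.289 mg/L × 816,000 L = 1867 g.
(a) Product at 89.4% available Cl: 1867 / 0.894 = 2089 g.

(b) Volume: 246,000 US gal × 3.785 L/gal = 931,110 L.
(b) CYA to add: (49 − 21) = 28 mg/L × 931,110 L = 26,070 g cyanuric acid.

(a) 2.09 kg; (b) 26.1 kg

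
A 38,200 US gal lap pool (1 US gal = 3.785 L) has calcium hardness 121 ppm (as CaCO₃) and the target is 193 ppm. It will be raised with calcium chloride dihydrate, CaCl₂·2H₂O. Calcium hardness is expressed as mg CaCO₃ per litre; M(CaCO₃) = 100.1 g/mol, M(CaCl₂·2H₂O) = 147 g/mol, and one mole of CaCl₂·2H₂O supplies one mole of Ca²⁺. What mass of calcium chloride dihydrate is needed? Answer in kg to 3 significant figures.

15.3 kg

Volume: 38,200 US gal × 3.785 L/gal = 144,587 L.
Hardness to add: (193 − 121) = 72 mg/L as CaCO₃ × 144,587 L = 10,410 g as CaCO₃.
Moles of Ca²⁺ (1 mol Ca²⁺ ≡ 1 mol CaCO₃): 10,410 / 100.1 g/mol = 104 mol.
Mass of CaCl₂·2H₂O: 104 × 147 = 15,290 g.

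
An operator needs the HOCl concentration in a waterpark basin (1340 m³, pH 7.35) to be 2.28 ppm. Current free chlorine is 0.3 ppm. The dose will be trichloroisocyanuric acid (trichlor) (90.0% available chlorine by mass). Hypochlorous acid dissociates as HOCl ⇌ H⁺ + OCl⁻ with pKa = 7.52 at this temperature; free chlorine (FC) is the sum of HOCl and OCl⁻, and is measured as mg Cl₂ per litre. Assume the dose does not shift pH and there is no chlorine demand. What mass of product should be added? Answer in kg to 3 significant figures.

Volume: 1340 m³ = 1,340,000 L.
[OCl⁻]/[HOCl] = 10^(pH − pKa) = 10^(7.35 − 7.52) = 0.6761; fraction as HOCl = 1/(1 + 0.6761) = 0.5966.
Free chlorine required for 2.28 ppm HOCl: 2.28 / 0.5966 = 3.821 ppm.
FC to add: 3.821 − 0.3 = 3.521 mg/L as Cl₂.
Cl₂ equivalent: 3.521 mg/L × 1,340,000 L = 4719 g.
Product at 90.0% available Cl: 4719 / 0.9 = 5243 g.

5.24 kg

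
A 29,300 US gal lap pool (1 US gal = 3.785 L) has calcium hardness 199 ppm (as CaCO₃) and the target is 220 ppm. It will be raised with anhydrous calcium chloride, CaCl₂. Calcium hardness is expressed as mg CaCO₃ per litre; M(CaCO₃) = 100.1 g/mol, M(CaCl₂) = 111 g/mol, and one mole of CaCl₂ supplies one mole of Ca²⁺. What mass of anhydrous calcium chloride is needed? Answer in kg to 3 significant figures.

2.58 kg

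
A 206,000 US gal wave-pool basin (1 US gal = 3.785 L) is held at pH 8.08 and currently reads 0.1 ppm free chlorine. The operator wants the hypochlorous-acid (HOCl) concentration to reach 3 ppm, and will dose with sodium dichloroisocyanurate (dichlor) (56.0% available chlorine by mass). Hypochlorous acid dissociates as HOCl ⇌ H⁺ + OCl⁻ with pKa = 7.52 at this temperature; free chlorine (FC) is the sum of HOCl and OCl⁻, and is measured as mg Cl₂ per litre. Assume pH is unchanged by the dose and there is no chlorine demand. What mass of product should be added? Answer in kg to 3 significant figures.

19.2 kg

Volume: 206,000 US gal × 3.785 L/gal = 779,710 L.
[OCl⁻]/[HOCl] = 10^(pH − pKa) = 10^(8.08 − 7.52) = 3.631; fraction as HOCl = 1/(1 + 3.631) = 0.2159.
Free chlorine required for 3 ppm HOCl: 3 / 0.2159 = 13.89 ppm.
FC to add: 13.89 − 0.1 = 13.79 mg/L as Cl₂.
Cl₂ equivalent: 13.79 mg/L × 779,710 L = 10,750 g.
Product at 56.0% available Cl: 10,750 / 0.56 = 19,200 g.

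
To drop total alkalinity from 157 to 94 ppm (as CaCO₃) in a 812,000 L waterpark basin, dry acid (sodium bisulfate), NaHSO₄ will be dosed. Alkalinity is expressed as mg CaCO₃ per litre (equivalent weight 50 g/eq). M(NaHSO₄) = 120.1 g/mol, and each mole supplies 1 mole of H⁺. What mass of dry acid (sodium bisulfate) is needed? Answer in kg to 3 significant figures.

123 kg

Alkalinity to neutralize: (157 − 94) = 63 mg/L as CaCO₃ × 812,000 L = 51,160 g as CaCO₃.
Equivalents of H⁺ required: 51,160 ÷ 50 g/eq = 1023 eq = 1023 mol NaHSO₄.
Mass of NaHSO₄: 1023 × 120.1 = 122,900 g.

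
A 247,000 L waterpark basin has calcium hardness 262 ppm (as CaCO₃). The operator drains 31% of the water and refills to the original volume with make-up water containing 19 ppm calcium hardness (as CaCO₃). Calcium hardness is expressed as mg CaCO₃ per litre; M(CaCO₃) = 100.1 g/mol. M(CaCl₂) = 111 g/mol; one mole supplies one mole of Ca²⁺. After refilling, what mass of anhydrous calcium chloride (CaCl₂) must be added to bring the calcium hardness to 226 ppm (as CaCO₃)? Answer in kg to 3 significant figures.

10.8 kg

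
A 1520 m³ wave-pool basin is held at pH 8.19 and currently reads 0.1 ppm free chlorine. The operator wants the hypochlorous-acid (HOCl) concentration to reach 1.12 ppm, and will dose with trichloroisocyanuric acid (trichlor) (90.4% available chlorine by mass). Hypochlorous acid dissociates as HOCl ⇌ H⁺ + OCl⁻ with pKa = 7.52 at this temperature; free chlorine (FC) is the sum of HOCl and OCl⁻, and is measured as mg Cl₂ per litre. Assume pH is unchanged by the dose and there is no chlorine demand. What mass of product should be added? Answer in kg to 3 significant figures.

Volume: 1520 m³ = 1,520,000 L.
[OCl⁻]/[HOCl] = 10^(pH − pKa) = 10^(8.19 − 7.52) = 4.677; fraction as HOCl = 1/(1 + 4.677) = 0.1761.
Free chlorine required for 1.12 ppm HOCl: 1.12 / 0.1761 = 6.359 ppm.
FC to add: 6.359 − 0.1 = 6.259 mg/L as Cl₂.
Cl₂ equivalent: 6.259 mg/L × 1,520,000 L = 9513 g.
Product at 90.4% available Cl: 9513 / 0.904 = 10,520 g.

10.5 kg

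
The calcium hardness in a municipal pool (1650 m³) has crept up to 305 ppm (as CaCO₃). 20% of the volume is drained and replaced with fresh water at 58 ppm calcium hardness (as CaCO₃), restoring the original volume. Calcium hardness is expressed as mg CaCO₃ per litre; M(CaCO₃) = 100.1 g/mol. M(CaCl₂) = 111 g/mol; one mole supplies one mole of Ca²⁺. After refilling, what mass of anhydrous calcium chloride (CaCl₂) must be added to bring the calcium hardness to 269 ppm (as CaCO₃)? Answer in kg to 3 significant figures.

Volume: 1650 m³ = 1,650,000 L.
After draining 20% and refilling: 305 × 0.80 + 58 × 0.20 = 255.6 ppm.
Deficit to target: 269 − 255.6 = 13.4 mg/L.
As CaCO₃: 13.4 mg/L × 1,650,000 L = 22,110 g; ÷ 100.1 = 220.9 mol Ca²⁺.
Mass: 220.9 × 111 = 24,520 g.

24.5 kg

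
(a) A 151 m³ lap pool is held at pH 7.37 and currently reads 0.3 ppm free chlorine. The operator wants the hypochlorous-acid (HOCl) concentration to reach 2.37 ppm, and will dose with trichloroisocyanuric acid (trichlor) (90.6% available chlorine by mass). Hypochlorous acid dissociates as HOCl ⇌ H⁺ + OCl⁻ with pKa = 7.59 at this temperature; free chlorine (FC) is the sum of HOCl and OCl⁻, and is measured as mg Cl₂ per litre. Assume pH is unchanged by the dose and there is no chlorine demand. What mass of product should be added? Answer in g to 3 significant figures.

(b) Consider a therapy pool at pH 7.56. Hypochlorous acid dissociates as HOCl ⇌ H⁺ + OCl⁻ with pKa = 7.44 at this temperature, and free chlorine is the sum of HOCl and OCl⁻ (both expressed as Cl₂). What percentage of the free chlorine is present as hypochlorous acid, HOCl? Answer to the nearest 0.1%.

(a) Volume: 151 m³ = 151,000 L.
(a) [OCl⁻]/[HOCl] = 10^(pH − pKa) = 10^(7.37 − 7.59) = 0.6026; fraction as HOCl = 1/(1 + 0.6026) = 0.624.
(a) Free chlorine required for 2.37 ppm HOCl: 2.37 / 0.624 = 3.798 ppm.
(a) FC to add: 3.798 − 0.3 = 3.498 mg/L as Cl₂.
(a) Cl₂ equivalent: 3.498 mg/L × 151,000 L = 528.2 g.
(a) Product at 90.6% available Cl: 528.2 / 0.906 = 583 g.

(b) [OCl⁻]/[HOCl] = 10^(pH − pKa) = 10^(7.56 − 7.44) = 10^0.12 = 1.318.
(b) Fraction as HOCl = 1 / (1 + 1.318) = 0.4314.

(a) 583 g; (b) 43.1%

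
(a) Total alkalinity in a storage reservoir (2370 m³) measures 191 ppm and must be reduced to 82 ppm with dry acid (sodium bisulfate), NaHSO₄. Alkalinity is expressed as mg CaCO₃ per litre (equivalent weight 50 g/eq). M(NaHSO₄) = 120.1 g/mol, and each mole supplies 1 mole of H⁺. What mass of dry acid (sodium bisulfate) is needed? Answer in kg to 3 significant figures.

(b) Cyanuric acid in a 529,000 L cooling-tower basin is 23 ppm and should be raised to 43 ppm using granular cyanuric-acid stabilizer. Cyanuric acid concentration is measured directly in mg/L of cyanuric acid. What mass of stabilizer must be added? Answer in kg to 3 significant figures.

(a) Volume: 2370 m³ = 2,370,000 L.
(a) Alkalinity to neutralize: (191 − 82) = 109 mg/L as CaCO₃ × 2,370,000 L = 258,300 g as CaCO₃.
(a) Equivalents of H⁺ required: 258,300 ÷ 50 g/eq = 5167 eq = 5167 mol NaHSO₄.
(a) Mass of NaHSO₄: 5167 × 120.1 = 620,500 g.

(b) CYA to add: (43 − 23) = 20 mg/L × 529,000 L = 10,580 g cyanuric acid.

(a) 621 kg; (b) 10.6 kg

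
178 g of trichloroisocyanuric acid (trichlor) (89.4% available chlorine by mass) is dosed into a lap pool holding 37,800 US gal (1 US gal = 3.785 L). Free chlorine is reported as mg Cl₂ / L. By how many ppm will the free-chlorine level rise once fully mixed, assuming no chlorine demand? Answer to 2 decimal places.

1.11 ppm

Volume: 37,800 US gal × 3.785 L/gal = 143,073 L.
Available chlorine delivered: 178 g × 0.894 = 159.1 g as Cl₂.
Concentration rise: 159.1 g / 143,073 L = 1.112 mg/L = 1.11 ppm.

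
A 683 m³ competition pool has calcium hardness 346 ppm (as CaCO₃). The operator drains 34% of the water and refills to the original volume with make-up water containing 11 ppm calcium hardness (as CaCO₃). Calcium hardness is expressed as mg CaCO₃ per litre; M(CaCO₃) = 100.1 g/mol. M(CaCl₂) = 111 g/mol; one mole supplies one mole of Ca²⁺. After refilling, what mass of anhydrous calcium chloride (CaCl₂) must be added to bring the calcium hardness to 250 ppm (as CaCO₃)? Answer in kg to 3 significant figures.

13.6 kg

Volume: 683 m³ = 683,000 L.
After draining 34% and refilling: 346 × 0.66 + 11 × 0.34 = 232.1 ppm.
Deficit to target: 250 − 232.1 = 17.9 mg/L.
As CaCO₃: 17.9 mg/L × 683,000 L = 12,230 g; ÷ 100.1 = 122.1 mol Ca²⁺.
Mass: 122.1 × 111 = 13,560 g.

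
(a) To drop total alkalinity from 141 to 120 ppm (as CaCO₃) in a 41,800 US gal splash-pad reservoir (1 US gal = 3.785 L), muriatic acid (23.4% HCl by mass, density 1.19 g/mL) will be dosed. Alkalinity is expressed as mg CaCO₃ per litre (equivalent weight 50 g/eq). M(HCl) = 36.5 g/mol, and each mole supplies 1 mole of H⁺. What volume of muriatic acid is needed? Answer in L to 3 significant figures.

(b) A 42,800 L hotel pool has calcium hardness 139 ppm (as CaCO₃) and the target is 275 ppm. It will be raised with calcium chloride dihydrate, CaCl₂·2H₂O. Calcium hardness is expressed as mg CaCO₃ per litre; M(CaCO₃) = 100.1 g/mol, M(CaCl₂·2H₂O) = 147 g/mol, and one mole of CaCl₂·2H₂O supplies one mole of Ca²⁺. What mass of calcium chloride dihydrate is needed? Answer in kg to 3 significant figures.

(a) Volume: 41,800 US gal × 3.785 L/gal = 158,213 L.
(a) Alkalinity to neutralize: (141 − 120) = 21 mg/L as CaCO₃ × 158,213 L = 3322 g as CaCO₃.
(a) Equivalents of H⁺ required: 3322 ÷ 50 g/eq = 66.45 eq = 66.45 mol HCl.
(a) Mass of HCl: 66.45 × 36.5 = 2425 g.
(a) Mass of 23.4% solution: 2425 / 0.234 = 10,360 g.
(a) Volume: 10,360 g ÷ 1.19 g/mL = 8710 mL.

(b) Hardness to add: (275 − 139) = 136 mg/L as CaCO₃ × 42,800 L = 5821 g as CaCO₃.
(b) Moles of Ca²⁺ (1 mol Ca²⁺ ≡ 1 mol CaCO₃): 5821 / 100.1 g/mol = 58.15 mol.
(b) Mass of CaCl₂·2H₂O: 58.15 × 147 = 8548 g.

(a) 8.71 L; (b) 8.55 kg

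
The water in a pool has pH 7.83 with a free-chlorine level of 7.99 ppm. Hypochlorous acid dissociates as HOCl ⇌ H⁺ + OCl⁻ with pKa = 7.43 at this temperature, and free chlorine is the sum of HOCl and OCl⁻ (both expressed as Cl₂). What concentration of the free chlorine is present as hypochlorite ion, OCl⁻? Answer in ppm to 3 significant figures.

[OCl⁻]/[HOCl] = 10^(pH − pKa) = 10^(7.83 − 7.43) = 10^0.40 = 2.512.
Fraction as HOCl = 1 / (1 + 2.512) = 0.2847.
OCl⁻ = (1 − 0.2847) × 7.99 ppm = 5.715 ppm.

5.71 ppm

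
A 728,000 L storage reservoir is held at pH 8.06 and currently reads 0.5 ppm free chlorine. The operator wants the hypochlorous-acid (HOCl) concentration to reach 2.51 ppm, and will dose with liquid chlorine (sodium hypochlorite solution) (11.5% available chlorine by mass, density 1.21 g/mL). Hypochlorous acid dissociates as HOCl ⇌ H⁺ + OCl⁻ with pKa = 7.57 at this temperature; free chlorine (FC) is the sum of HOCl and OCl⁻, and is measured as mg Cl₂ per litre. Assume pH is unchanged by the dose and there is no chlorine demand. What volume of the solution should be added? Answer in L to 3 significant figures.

[OCl⁻]/[HOCl] = 10^(pH − pKa) = 10^(8.06 − 7.57) = 3.09; fraction as HOCl = 1/(1 + 3.09) = 0.2445.
Free chlorine required for 2.51 ppm HOCl: 2.51 / 0.2445 = 10.27 ppm.
FC to add: 10.27 − 0.5 = 9.767 mg/L as Cl₂.
Cl₂ equivalent: 9.767 mg/L × 728,000 L = 7110 g.
Product at 11.5% available Cl: 7110 / 0.115 = 61,830 g.
Volume: 61,830 g ÷ 1.21 g/mL = 51,100 mL.

51.1 L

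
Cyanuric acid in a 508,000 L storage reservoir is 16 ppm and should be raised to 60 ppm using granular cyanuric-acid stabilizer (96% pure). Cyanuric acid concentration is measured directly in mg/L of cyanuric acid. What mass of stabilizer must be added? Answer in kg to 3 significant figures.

CYA to add: (60 − 16) = 44 mg/L × 508,000 L = 22,350 g cyanuric acid.
At 96% purity: 22,350 / 0.96 = 23,280 g product.

23.3 kg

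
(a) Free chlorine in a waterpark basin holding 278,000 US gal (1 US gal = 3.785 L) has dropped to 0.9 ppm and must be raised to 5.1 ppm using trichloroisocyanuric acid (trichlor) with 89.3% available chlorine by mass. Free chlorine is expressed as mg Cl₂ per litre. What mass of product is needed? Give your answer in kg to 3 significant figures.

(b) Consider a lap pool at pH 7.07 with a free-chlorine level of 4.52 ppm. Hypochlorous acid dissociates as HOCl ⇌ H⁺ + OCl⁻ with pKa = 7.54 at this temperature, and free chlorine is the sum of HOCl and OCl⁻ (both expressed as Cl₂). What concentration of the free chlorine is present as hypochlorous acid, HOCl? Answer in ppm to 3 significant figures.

(a) Volume: 278,000 US gal × 3.785 L/gal = 1,052,230 L.
(a) Chlorine deficit: 5.1 − 0.9 = 4.2 ppm = 4.2 mg/L as Cl₂.
(a) Cl₂ equivalent needed: 4.2 mg/L × 1,052,230 L = 4,419,000 mg = 4419 g.
(a) Product at 89.3% available chlorine: 4419 / 0.893 = 4949 g.

(b) [OCl⁻]/[HOCl] = 10^(pH − pKa) = 10^(7.07 − 7.54) = 10^-0.47 = 0.3388.
(b) Fraction as HOCl = 1 / (1 + 0.3388) = 0.7469.
(b) HOCl = 0.7469 × 4.52 ppm = 3.376 ppm.

(a) 4.95 kg; (b) 3.38 ppm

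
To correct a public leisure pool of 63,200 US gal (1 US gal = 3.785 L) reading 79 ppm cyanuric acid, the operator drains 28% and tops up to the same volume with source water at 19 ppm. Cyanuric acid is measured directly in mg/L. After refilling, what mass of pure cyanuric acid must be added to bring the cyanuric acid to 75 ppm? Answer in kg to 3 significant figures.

3.06 kg

Volume: 63,200 US gal × 3.785 L/gal = 239,212 L.
After draining 28% and refilling: 79 × 0.72 + 19 × 0.28 = 62.2 ppm.
Deficit to target: 75 − 62.2 = 12.8 mg/L.
Mass: 12.8 mg/L × 239,212 L = 3062 g cyanuric acid.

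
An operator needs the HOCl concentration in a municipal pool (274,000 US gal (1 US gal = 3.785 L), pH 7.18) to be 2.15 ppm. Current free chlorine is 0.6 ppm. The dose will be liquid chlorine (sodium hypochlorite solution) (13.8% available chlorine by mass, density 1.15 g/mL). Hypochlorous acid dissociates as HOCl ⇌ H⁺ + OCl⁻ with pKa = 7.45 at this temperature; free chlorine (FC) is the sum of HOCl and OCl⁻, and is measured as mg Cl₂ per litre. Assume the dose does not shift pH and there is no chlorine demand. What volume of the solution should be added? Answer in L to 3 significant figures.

Volume: 274,000 US gal × 3.785 L/gal = 1,037,090 L.
[OCl⁻]/[HOCl] = 10^(pH − pKa) = 10^(7.18 − 7.45) = 0.537; fraction as HOCl = 1/(1 + 0.537) = 0.6506.
Free chlorine required for 2.15 ppm HOCl: 2.15 / 0.6506 = 3.305 ppm.
FC to add: 3.305 − 0.6 = 2.705 mg/L as Cl₂.
Cl₂ equivalent: 2.705 mg/L × 1,037,090 L = 2805 g.
Product at 13.8% available Cl: 2805 / 0.138 = 20,330 g.
Volume: 20,330 g ÷ 1.15 g/mL = 17,670 mL.

17.7 L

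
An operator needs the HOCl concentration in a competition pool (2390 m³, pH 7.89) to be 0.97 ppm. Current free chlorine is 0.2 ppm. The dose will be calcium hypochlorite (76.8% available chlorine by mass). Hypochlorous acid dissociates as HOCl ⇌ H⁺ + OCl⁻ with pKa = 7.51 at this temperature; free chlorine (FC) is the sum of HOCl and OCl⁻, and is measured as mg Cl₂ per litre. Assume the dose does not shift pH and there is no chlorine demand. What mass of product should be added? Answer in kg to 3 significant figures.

Volume: 2390 m³ = 2,390,000 L.
[OCl⁻]/[HOCl] = 10^(pH − pKa) = 10^(7.89 − 7.51) = 2.399; fraction as HOCl = 1/(1 + 2.399) = 0.2942.
Free chlorine required for 0.97 ppm HOCl: 0.97 / 0.2942 = 3.297 ppm.
FC to add: 3.297 − 0.2 = 3.097 mg/L as Cl₂.
Cl₂ equivalent: 3.097 mg/L × 2,390,000 L = 7402 g.
Product at 76.8% available Cl: 7402 / 0.768 = 9637 g.

9.64 kg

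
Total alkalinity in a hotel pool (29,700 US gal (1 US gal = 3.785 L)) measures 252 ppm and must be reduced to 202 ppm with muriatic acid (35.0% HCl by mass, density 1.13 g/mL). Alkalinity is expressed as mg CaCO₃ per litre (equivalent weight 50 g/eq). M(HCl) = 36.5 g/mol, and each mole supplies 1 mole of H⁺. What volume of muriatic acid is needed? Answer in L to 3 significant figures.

Volume: 29,700 US gal × 3.785 L/gal = 112,414 L.
Alkalinity to neutralize: (252 − 202) = 50 mg/L as CaCO₃ × 112,414 L = 5621 g as CaCO₃.
Equivalents of H⁺ required: 5621 ÷ 50 g/eq = 112.4 eq = 112.4 mol HCl.
Mass of HCl: 112.4 × 36.5 = 4103 g.
Mass of 35.0% solution: 4103 / 0.35 = 11,720 g.
Volume: 11,720 g ÷ 1.13 g/mL = 10,370 mL.

10.4 L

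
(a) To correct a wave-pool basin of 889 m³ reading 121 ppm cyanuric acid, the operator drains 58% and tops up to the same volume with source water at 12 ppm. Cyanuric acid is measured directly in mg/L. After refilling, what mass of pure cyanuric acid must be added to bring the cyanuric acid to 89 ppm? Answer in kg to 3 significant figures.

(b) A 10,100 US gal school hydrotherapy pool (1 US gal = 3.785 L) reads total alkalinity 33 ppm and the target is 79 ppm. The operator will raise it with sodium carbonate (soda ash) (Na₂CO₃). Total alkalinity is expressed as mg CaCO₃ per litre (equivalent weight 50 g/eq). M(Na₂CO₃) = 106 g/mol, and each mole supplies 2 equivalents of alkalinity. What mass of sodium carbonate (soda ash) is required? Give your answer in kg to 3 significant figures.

(a) Volume: 889 m³ = 889,000 L.
(a) After draining 58% and refilling: 121 × 0.42 + 12 × 0.58 = 57.78 ppm.
(a) Deficit to target: 89 − 57.78 = 31.22 mg/L.
(a) Mass: 31.22 mg/L × 889,000 L = 27,750 g cyanuric acid.

(b) Volume: 10,100 US gal × 3.785 L/gal = 38,228 L.
(b) Alkalinity to add: (79 − 33) = 46 mg/L as CaCO₃ × 38,228 L = 1759 g as CaCO₃.
(b) Equivalents: 1759 g ÷ 50 g/eq = 35.17 eq.
(b) Each mole of Na₂CO₃ supplies 2 eq, so 35.17 / 2 = 17.59 mol.
(b) Mass: 17.59 mol × 106 g/mol = 1864 g.

(a) 27.8 kg; (b) 1.86 kg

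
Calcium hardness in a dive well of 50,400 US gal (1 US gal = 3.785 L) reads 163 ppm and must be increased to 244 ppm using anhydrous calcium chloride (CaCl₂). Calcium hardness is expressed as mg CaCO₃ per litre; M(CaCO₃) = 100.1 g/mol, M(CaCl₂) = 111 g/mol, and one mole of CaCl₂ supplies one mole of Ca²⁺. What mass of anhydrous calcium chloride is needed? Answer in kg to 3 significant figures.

17.1 kg

Volume: 50,400 US gal × 3.785 L/gal = 190,764 L.
Hardness to add: (244 − 163) = 81 mg/L as CaCO₃ × 190,764 L = 15,450 g as CaCO₃.
Moles of Ca²⁺ (1 mol Ca²⁺ ≡ 1 mol CaCO₃): 15,450 / 100.1 g/mol = 154.4 mol.
Mass of CaCl₂: 154.4 × 111 = 17,130 g.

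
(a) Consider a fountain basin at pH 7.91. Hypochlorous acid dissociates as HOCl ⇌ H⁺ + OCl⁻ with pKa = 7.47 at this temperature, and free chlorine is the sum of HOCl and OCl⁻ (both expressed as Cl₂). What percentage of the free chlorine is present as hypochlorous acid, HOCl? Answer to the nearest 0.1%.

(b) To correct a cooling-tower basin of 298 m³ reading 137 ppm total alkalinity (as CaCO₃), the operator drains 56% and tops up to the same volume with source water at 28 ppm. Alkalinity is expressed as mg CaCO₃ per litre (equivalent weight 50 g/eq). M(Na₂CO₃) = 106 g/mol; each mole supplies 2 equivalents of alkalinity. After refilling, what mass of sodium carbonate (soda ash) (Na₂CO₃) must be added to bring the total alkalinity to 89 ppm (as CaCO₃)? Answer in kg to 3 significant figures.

(a) 26.6%; (b) 4.12 kg

(a) [OCl⁻]/[HOCl] = 10^(pH − pKa) = 10^(7.91 − 7.47) = 10^0.44 = 2.754.
(a) Fraction as HOCl = 1 / (1 + 2.754) = 0.2664.

(b) Volume: 298 m³ = 298,000 L.
(b) After draining 56% and refilling: 137 × 0.44 + 28 × 0.56 = 75.96 ppm.
(b) Deficit to target: 89 − 75.96 = 13.04 mg/L.
(b) As CaCO₃: 13.04 mg/L × 298,000 L = 3886 g; ÷ 50 g/eq ÷ 2 = 38.86 mol Na₂CO₃.
(b) Mass: 38.86 × 106 = 4119 g.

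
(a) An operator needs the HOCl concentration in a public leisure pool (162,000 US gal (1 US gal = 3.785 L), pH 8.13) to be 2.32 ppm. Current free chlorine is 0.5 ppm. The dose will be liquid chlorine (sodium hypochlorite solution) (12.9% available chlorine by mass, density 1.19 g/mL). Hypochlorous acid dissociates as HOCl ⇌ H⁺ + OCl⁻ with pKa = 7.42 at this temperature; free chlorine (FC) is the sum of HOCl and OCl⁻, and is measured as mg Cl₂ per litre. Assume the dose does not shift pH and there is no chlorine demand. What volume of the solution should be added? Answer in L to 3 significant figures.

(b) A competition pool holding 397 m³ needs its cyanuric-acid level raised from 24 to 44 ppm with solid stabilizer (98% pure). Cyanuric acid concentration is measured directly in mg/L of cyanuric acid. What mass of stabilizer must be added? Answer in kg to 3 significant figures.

(a) 54.8 L; (b) 8.10 kg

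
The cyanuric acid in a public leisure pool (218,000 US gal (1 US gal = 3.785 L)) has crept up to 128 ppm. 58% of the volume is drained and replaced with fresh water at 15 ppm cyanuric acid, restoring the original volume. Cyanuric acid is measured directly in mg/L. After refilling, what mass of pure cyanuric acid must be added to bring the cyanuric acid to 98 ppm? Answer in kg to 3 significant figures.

29.3 kg

Volume: 218,000 US gal × 3.785 L/gal = 825,130 L.
After draining 58% and refilling: 128 × 0.42 + 15 × 0.58 = 62.46 ppm.
Deficit to target: 98 − 62.46 = 35.54 mg/L.
Mass: 35.54 mg/L × 825,130 L = 29,330 g cyanuric acid.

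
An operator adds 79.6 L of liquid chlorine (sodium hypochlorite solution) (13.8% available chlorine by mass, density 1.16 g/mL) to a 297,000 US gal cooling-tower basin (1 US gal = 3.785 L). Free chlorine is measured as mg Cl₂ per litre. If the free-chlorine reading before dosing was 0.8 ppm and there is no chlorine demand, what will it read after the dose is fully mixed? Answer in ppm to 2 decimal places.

12.14 ppm

Volume: 297,000 US gal × 3.785 L/gal = 1,124,145 L.
Mass of solution: 79.6 L × 1000 mL/L × 1.16 g/mL = 92,340 g.
Available chlorine delivered: 92,340 g × 0.138 = 12,740 g as Cl₂.
Concentration rise: 12,740 g / 1,124,145 L = 11.34 mg/L = 11.34 ppm.
Final FC: 0.8 + 11.34 = 12.14 ppm.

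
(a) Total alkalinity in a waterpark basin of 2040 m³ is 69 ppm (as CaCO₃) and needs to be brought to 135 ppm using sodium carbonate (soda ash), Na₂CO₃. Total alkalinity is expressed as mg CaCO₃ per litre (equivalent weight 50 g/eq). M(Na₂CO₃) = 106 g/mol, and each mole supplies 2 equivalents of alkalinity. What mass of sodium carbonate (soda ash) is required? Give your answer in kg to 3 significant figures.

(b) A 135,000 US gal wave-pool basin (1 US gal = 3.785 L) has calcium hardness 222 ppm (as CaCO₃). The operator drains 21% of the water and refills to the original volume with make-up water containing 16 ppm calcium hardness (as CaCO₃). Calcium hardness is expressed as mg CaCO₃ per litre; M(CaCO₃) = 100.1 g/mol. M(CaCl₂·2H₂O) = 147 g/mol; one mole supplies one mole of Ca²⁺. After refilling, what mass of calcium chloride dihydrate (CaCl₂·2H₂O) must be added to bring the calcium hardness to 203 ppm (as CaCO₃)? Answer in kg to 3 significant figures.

(a) 143 kg; (b) 18.2 kg

(a) Volume: 2040 m³ = 2,040,000 L.
(a) Alkalinity to add: (135 − 69) = 66 mg/L as CaCO₃ × 2,040,000 L = 134,600 g as CaCO₃.
(a) Equivalents: 134,600 g ÷ 50 g/eq = 2693 eq.
(a) Each mole of Na₂CO₃ supplies 2 eq, so 2693 / 2 = 1346 mol.
(a) Mass: 1346 mol × 106 g/mol = 142,700 g.

(b) Volume: 135,000 US gal × 3.785 L/gal = 510,975 L.
(b) After draining 21% and refilling: 222 × 0.79 + 16 × 0.21 = 178.74 ppm.
(b) Deficit to target: 203 − 178.74 = 24.26 mg/L.
(b) As CaCO₃: 24.26 mg/L × 510,975 L = 12,400 g; ÷ 100.1 = 123.8 mol Ca²⁺.
(b) Mass: 123.8 × 147 = 18,200 g.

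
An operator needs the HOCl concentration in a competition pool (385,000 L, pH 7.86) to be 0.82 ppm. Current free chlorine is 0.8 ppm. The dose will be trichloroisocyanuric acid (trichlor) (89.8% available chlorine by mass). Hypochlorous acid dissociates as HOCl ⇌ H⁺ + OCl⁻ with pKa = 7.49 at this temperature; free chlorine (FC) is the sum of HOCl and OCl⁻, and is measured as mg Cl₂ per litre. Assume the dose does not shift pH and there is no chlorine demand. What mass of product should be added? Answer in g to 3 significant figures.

833 g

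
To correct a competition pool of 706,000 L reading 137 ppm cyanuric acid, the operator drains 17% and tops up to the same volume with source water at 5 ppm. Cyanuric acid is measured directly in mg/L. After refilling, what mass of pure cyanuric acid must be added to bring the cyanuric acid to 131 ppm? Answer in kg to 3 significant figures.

After draining 17% and refilling: 137 × 0.83 + 5 × 0.17 = 114.56 ppm.
Deficit to target: 131 − 114.56 = 16.44 mg/L.
Mass: 16.44 mg/L × 706,000 L = 11,610 g cyanuric acid.

11.6 kg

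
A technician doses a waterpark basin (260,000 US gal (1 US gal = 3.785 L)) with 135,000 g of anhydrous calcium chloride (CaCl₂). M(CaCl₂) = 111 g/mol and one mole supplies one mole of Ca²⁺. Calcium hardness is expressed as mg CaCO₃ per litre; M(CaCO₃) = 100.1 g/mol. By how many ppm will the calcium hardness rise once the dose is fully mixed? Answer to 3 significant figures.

124 ppm

Volume: 260,000 US gal × 3.785 L/gal = 984,100 L.
Moles of Ca²⁺: 135,000 g ÷ 111 g/mol = 1216 mol.
As CaCO₃: 1216 mol × 100.1 g/mol = 121,700 g.
Rise: 121,700 g / 984,100 L × 1000 = 123.7 mg/L.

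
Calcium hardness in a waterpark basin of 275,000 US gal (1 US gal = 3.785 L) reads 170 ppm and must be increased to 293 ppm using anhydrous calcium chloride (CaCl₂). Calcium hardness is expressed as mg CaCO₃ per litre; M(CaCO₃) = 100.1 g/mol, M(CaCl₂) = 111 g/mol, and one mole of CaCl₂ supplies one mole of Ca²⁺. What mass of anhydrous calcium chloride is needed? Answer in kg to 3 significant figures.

Volume: 275,000 US gal × 3.785 L/gal = 1,040,875 L.
Hardness to add: (293 − 170) = 123 mg/L as CaCO₃ × 1,040,875 L = 128,000 g as CaCO₃.
Moles of Ca²⁺ (1 mol Ca²⁺ ≡ 1 mol CaCO₃): 128,000 / 100.1 g/mol = 1279 mol.
Mass of CaCl₂: 1279 × 111 = 142,000 g.

142 kg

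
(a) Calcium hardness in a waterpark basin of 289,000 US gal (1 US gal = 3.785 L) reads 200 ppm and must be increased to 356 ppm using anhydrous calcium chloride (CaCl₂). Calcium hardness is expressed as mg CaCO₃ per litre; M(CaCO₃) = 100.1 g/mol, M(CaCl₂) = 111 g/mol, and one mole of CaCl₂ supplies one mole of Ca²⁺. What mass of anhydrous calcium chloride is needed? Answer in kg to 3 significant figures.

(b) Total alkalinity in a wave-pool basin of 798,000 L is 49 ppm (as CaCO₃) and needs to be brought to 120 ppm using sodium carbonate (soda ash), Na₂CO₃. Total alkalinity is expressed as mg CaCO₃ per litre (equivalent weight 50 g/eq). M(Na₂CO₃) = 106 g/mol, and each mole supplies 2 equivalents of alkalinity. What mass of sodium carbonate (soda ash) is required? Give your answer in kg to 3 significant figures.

(a) 189 kg; (b) 60.1 kg

(a) Volume: 289,000 US gal × 3.785 L/gal = 1,093,865 L.
(a) Hardness to add: (356 − 200) = 156 mg/L as CaCO₃ × 1,093,865 L = 170,600 g as CaCO₃.
(a) Moles of Ca²⁺ (1 mol Ca²⁺ ≡ 1 mol CaCO₃): 170,600 / 100.1 g/mol = 1705 mol.
(a) Mass of CaCl₂: 1705 × 111 = 189,200 g.

(b) Alkalinity to add: (120 − 49) = 71 mg/L as CaCO₃ × 798,000 L = 56,660 g as CaCO₃.
(b) Equivalents: 56,660 g ÷ 50 g/eq = 1133 eq.
(b) Each mole of Na₂CO₃ supplies 2 eq, so 1133 / 2 = 566.6 mol.
(b) Mass: 566.6 mol × 106 g/mol = 60,060 g.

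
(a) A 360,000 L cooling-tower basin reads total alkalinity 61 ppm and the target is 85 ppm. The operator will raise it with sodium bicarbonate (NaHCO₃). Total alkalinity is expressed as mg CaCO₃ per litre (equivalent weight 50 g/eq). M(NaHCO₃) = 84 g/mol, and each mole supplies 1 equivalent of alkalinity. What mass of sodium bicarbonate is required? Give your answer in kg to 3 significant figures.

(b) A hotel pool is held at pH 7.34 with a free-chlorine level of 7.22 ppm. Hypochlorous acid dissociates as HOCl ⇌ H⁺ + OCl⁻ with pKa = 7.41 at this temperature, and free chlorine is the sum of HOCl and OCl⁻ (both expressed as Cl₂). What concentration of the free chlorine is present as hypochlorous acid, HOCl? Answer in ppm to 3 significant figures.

(a) 14.5 kg; (b) 3.90 ppm

(a) Alkalinity to add: (85 − 61) = 24 mg/L as CaCO₃ × 360,000 L = 8640 g as CaCO₃.
(a) Equivalents: 8640 g ÷ 50 g/eq = 172.8 eq.
(a) NaHCO₃ supplies 1 eq per mole → 172.8 mol.
(a) Mass: 172.8 mol × 84 g/mol = 14,520 g.

(b) [OCl⁻]/[HOCl] = 10^(pH − pKa) = 10^(7.34 − 7.41) = 10^-0.07 = 0.8511.
(b) Fraction as HOCl = 1 / (1 + 0.8511) = 0.5402.
(b) HOCl = 0.5402 × 7.22 ppm = 3.9 ppm.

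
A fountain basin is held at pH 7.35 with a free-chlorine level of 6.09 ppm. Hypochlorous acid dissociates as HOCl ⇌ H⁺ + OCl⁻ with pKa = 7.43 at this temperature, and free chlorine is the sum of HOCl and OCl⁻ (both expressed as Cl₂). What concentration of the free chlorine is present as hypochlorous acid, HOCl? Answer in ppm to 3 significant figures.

3.32 ppm

[OCl⁻]/[HOCl] = 10^(pH − pKa) = 10^(7.35 − 7.43) = 10^-0.08 = 0.8318.
Fraction as HOCl = 1 / (1 + 0.8318) = 0.5459.
HOCl = 0.5459 × 6.09 ppm = 3.325 ppm.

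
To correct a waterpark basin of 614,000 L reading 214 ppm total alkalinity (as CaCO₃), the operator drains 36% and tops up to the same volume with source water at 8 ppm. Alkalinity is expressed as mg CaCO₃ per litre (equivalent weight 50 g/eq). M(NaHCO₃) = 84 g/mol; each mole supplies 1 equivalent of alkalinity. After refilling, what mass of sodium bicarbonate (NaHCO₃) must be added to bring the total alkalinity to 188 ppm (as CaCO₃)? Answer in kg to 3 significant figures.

After draining 36% and refilling: 214 × 0.64 + 8 × 0.36 = 139.84 ppm.
Deficit to target: 188 − 139.84 = 48.16 mg/L.
As CaCO₃: 48.16 mg/L × 614,000 L = 29,570 g; ÷ 50 g/eq ÷ 1 = 591.4 mol NaHCO₃.
Mass: 591.4 × 84 = 49,680 g.

49.7 kg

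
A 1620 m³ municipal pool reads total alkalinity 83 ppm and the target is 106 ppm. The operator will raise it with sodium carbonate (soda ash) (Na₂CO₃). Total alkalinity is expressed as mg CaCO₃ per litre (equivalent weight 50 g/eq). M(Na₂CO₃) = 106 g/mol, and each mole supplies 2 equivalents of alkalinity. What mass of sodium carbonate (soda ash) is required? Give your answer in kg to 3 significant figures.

39.5 kg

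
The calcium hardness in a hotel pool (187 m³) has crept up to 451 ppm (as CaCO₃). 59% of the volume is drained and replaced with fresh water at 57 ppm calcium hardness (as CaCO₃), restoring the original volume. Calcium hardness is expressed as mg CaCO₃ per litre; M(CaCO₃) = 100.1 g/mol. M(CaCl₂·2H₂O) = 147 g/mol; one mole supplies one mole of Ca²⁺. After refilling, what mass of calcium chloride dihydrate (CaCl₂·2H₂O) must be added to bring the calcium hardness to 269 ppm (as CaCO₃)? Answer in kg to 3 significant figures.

Volume: 187 m³ = 187,000 L.
After draining 59% and refilling: 451 × 0.41 + 57 × 0.59 = 218.54 ppm.
Deficit to target: 269 − 218.54 = 50.46 mg/L.
As CaCO₃: 50.46 mg/L × 187,000 L = 9436 g; ÷ 100.1 = 94.27 mol Ca²⁺.
Mass: 94.27 × 147 = 13,860 g.

13.9 kg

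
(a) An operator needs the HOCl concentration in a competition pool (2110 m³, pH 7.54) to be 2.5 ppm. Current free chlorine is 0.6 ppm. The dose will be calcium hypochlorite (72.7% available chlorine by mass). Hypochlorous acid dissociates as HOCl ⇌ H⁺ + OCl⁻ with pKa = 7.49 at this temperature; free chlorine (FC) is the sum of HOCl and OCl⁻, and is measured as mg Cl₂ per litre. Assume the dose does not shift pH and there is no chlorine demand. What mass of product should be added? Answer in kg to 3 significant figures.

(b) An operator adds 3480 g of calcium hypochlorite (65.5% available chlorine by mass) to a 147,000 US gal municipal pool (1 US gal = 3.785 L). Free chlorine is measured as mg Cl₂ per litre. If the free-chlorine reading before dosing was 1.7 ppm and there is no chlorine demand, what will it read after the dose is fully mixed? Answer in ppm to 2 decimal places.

(a) 13.7 kg; (b) 5.80 ppm

(a) Volume: 2110 m³ = 2,110,000 L.
(a) [OCl⁻]/[HOCl] = 10^(pH − pKa) = 10^(7.54 − 7.49) = 1.122; fraction as HOCl = 1/(1 + 1.122) = 0.4712.
(a) Free chlorine required for 2.5 ppm HOCl: 2.5 / 0.4712 = 5.305 ppm.
(a) FC to add: 5.305 − 0.6 = 4.705 mg/L as Cl₂.
(a) Cl₂ equivalent: 4.705 mg/L × 2,110,000 L = 9928 g.
(a) Product at 72.7% available Cl: 9928 / 0.727 = 13,660 g.

(b) Volume: 147,000 US gal × 3.785 L/gal = 556,395 L.
(b) Available chlorine delivered: 3480 g × 0.655 = 2279 g as Cl₂.
(b) Concentration rise: 2279 g / 556,395 L = 4.097 mg/L = 4.10 ppm.
(b) Final FC: 1.7 + 4.10 = 5.80 ppm.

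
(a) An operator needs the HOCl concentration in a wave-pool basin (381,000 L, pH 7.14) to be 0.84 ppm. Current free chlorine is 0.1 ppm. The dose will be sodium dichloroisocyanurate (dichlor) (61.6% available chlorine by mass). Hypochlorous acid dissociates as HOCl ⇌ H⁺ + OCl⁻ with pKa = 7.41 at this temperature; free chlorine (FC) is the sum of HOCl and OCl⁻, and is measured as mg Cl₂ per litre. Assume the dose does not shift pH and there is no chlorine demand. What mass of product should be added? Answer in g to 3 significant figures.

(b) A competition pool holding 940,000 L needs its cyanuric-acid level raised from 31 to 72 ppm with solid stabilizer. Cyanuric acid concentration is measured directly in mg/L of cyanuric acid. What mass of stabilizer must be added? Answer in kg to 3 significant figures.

(a) 737 g; (b) 38.5 kg

(a) [OCl⁻]/[HOCl] = 10^(pH − pKa) = 10^(7.14 − 7.41) = 0.537; fraction as HOCl = 1/(1 + 0.537) = 0.6506.
(a) Free chlorine required for 0.84 ppm HOCl: 0.84 / 0.6506 = 1.291 ppm.
(a) FC to add: 1.291 − 0.1 = 1.191 mg/L as Cl₂.
(a) Cl₂ equivalent: 1.191 mg/L × 381,000 L = 453.8 g.
(a) Product at 61.6% available Cl: 453.8 / 0.616 = 736.7 g.

(b) CYA to add: (72 − 31) = 41 mg/L × 940,000 L = 38,540 g cyanuric acid.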